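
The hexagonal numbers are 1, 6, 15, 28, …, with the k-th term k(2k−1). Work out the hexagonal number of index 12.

12·(2·12 − 1) = 12·23 = 276.

276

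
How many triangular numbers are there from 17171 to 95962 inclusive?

253

The n-th triangular number is n(n+1)/2.
Smallest index with value ≥ 17171: n = 185 (giving 17205).
Largest index with value ≤ 95962: n = 437 (giving 95703).
Indices 185 through 437: 253 terms.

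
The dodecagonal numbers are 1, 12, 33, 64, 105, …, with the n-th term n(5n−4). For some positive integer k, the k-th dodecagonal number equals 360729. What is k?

Set n(5n−4) = 360729, giving 5n² − 4n − 360729 = 0.
The discriminant is 16 + 20·360729 = 7214596, and √7214596 = 2686.
So n = (4 + 2686) / 10 = 2690/10 = 269.

269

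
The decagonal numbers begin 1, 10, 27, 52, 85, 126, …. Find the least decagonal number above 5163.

Solve n(4n−3) > 5163 for integer n.
The largest n with value ≤ 5163 is 36 (since 5076 ≤ 5163 < 5365), so the first above is n = 37, value 5365.

5365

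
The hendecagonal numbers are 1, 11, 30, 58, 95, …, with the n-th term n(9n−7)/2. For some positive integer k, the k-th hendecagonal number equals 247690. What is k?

235

Set n(9n−7)/2 = 247690, giving 9n² − 7n − 495380 = 0.
So n = (7 + 4223) / 18 = 4230/18 = 235.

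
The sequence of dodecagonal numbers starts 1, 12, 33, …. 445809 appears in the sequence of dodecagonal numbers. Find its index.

Set n(5n−4) = 445809, giving 5n² − 4n − 445809 = 0.
The discriminant is 16 + 20·445809 = 8916196, and √8916196 = 2986.
So n = (4 + 2986) / 10 = 2990/10 = 299.

299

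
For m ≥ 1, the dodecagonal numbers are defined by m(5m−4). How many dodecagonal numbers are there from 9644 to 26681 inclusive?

29

The n-th dodecagonal number is n(5n−4).
Smallest index with value ≥ 9644: n = 45 (giving 9945).
Largest index with value ≤ 26681: n = 73 (giving 26353).
Indices 45 through 73: 29 terms.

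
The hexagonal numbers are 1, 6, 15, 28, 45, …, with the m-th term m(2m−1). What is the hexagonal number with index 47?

The 47th hexagonal number is n(2n−1) with n = 47.
47·(2·47 − 1) = 47·93 = 4371.

4371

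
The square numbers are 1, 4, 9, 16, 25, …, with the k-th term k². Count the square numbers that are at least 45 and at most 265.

10

The n-th square number is n².
Smallest index with value ≥ 45: n = 7 (giving 49).
Largest index with value ≤ 265: n = 16 (giving 256).
Indices 7 through 16: 10 terms.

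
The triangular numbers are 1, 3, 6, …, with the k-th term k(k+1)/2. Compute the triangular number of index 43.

946

The 43rd triangular number is n(n+1)/2 with n = 43.
43·44/2 = 1892/2 = 946.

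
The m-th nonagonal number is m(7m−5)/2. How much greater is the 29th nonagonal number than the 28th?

Consecutive nonagonal numbers differ by 7n − 6: here 7·29 − 6 = 197.

197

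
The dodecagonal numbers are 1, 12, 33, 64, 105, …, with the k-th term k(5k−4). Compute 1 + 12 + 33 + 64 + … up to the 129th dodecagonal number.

Σ i(5i−4) = 5Σi² − 4Σi over i = 1..129.
Σi = 8385 and Σi² = 723905.
5·723905 − 4·8385 = 3585985.

3585985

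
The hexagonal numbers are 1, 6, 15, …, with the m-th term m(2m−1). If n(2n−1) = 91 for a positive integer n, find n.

7

Set n(2n−1) = 91, giving 2n² − n − 91 = 0.
The discriminant is 1 + 8·91 = 729, and √729 = 27.
So n = (1 + 27) / 4 = 28/4 = 7.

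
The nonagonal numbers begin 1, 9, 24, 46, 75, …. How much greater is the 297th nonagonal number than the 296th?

2073

Consecutive nonagonal numbers differ by 7n − 6: here 7·297 − 6 = 2073.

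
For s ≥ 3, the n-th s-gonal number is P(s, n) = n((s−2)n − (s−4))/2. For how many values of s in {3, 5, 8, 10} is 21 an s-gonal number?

s = 3: P(3, 6) = 21. ✓
s = 5: P(5, 3) = 12 and P(5, 4) = 22; 21 is not s-gonal.
s = 8: P(8, 3) = 21. ✓
s = 10: P(10, 2) = 10 and P(10, 3) = 27; 21 is not s-gonal.
Hits: s ∈ {3, 8} → 2.

2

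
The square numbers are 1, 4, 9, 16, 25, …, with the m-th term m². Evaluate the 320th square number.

102400

320² = 102400.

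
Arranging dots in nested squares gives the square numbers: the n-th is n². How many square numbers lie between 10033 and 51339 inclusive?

126

The n-th square number is n².
Smallest index with value ≥ 10033: n = 101 (giving 10201).
Largest index with value ≤ 51339: n = 226 (giving 51076).
Indices 101 through 226: 126 terms.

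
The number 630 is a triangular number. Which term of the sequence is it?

Set n(n+1)/2 = 630, giving n² + n − 1260 = 0.
The discriminant is 1 + 8·630 = 5041, and √5041 = 71.
So n = (-1 + 71) / 2 = 70/2 = 35.

35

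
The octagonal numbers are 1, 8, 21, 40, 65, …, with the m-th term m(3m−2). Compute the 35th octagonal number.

35·(3·35 − 2) = 35·103 = 3605.

3605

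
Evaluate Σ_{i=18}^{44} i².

27585

Σ_{i=18}^{44} i² = 29370 − 1785 = 27585.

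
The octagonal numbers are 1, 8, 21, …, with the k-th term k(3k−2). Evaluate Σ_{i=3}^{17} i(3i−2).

Σ i(3i−2) = 3Σi² − 2Σi over i = 3..17.
Σi = 153 − 3 = 150 and Σi² = 1785 − 5 = 1780.
3·1780 − 2·150 = 5040.

5040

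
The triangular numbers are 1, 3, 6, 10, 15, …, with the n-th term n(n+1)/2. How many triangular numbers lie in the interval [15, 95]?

9

The n-th triangular number is n(n+1)/2.
Smallest index with value ≥ 15: n = 5 (giving 15).
Largest index with value ≤ 95: n = 13 (giving 91).
Indices 5 through 13: 9 terms.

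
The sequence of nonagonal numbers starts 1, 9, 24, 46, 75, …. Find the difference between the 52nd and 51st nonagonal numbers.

358

Consecutive nonagonal numbers differ by 7n − 6: here 7·52 − 6 = 358.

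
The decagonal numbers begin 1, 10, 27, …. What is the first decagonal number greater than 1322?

Solve n(4n−3) > 1322 for integer n.
The largest n with value ≤ 1322 is 18 (since 1242 ≤ 1322 < 1387), so the first above is n = 19, value 1387.

1387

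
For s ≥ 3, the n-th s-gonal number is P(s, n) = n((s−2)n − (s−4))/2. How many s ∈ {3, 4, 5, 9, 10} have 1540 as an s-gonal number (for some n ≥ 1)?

s = 3: P(3, 55) = 1540. ✓
s = 4: P(4, 39) = 1521 and P(4, 40) = 1600; 1540 is not s-gonal.
s = 5: P(5, 32) = 1520 and P(5, 33) = 1617; 1540 is not s-gonal.
s = 9: P(9, 21) = 1491 and P(9, 22) = 1639; 1540 is not s-gonal.
s = 10: P(10, 20) = 1540. ✓
Hits: s ∈ {3, 10} → 2.

2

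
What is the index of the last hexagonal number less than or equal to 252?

Solve n(2n−1) ≤ 252 for integer n.
n = 11 gives 231 ≤ 252, while n = 12 gives 276 > 252; so the answer is index 11.

11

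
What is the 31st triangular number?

496

The 31st triangular number is n(n+1)/2 with n = 31.
31·32/2 = 992/2 = 496.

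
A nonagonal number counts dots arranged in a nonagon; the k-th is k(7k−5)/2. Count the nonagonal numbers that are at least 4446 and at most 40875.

The n-th nonagonal number is n(7n−5)/2.
Smallest index with value ≥ 4446: n = 36 (giving 4446).
Largest index with value ≤ 40875: n = 108 (giving 40554).
Indices 36 through 108: 73 terms.

73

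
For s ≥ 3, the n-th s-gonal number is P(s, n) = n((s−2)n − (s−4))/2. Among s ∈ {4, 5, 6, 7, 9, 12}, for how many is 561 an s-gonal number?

2

s = 4: P(4, 23) = 529 and P(4, 24) = 576; 561 is not s-gonal.
s = 5: P(5, 19) = 532 and P(5, 20) = 590; 561 is not s-gonal.
s = 6: P(6, 17) = 561. ✓
s = 7: P(7, 15) = 540 and P(7, 16) = 616; 561 is not s-gonal.
s = 9: P(9, 13) = 559 and P(9, 14) = 651; 561 is not s-gonal.
s = 12: P(12, 11) = 561. ✓
Hits: s ∈ {6, 12} → 2.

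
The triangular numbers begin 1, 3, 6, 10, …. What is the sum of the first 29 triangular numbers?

4495

Σ i(i+1)/2 = (Σi² + Σi) / 2 over i = 1..29.
Σi = 435 and Σi² = 8555.
(1·8555 + 1·435) / 2 = 8990/2 = 4495.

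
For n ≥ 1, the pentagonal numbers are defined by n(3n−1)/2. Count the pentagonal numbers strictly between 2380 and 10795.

The n-th pentagonal number is n(3n−1)/2.
Smallest index with value > 2380: n = 41 (giving 2501).
Largest index with value < 10795: n = 84 (giving 10542).
Indices 41 through 84: 44 terms.

44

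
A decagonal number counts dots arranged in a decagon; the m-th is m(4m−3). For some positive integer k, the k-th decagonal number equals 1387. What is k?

19

Set n(4n−3) = 1387, giving 4n² − 3n − 1387 = 0.
The discriminant is 9 + 16·1387 = 22201, and √22201 = 149.
So n = (3 + 149) / 8 = 152/8 = 19.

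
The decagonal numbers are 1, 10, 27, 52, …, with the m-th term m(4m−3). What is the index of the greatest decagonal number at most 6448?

Solve n(4n−3) ≤ 6448 for integer n.
n = 40 gives 6280 ≤ 6448, while n = 41 gives 6601 > 6448; so the answer is index 40.

40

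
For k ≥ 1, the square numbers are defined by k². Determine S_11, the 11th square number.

121

11² = 121.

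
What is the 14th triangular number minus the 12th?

14·15/2 = 105 and 12·13/2 = 78.
Difference: 105 − 78 = 27.

27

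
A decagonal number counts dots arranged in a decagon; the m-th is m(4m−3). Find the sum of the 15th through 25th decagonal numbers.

17380

Σ i(4i−3) = 4Σi² − 3Σi over i = 15..25.
Σi = 325 − 105 = 220 and Σi² = 5525 − 1015 = 4510.
4·4510 − 3·220 = 17380.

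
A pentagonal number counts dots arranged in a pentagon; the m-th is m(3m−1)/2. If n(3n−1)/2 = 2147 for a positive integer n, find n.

Set n(3n−1)/2 = 2147, giving 3n² − n − 4294 = 0.
The discriminant is 1 + 24·2147 = 51529, and √51529 = 227.
So n = (1 + 227) / 6 = 228/6 = 38.
Check: 38·(3·38 − 1)/2 = 2147. ✓

38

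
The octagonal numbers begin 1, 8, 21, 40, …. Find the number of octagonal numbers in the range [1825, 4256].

14

The n-th octagonal number is n(3n−2).
Smallest index with value ≥ 1825: n = 25 (giving 1825).
Largest index with value ≤ 4256: n = 38 (giving 4256).
Indices 25 through 38: 14 terms.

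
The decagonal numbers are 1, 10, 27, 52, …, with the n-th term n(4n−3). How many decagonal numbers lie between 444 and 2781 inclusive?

16

The n-th decagonal number is n(4n−3).
Smallest index with value ≥ 444: n = 11 (giving 451).
Largest index with value ≤ 2781: n = 26 (giving 2626).
Indices 11 through 26: 16 terms.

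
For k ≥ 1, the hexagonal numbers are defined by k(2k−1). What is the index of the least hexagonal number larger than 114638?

Solve n(2n−1) > 114638 for integer n.
The largest n with value ≤ 114638 is 239 (since 114003 ≤ 114638 < 114960), so the first above is n = 240, value 114960.

240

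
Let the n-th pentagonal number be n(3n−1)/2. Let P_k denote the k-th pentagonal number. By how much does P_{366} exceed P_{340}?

366·(3·366 − 1)/2 = 200751 and 340·(3·340 − 1)/2 = 173230.
Difference: 200751 − 173230 = 27521.

27521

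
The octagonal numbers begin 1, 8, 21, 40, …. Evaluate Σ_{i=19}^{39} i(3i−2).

Σ i(3i−2) = 3Σi² − 2Σi over i = 19..39.
Σi = 780 − 171 = 609 and Σi² = 20540 − 2109 = 18431.
3·18431 − 2·609 = 54075.

54075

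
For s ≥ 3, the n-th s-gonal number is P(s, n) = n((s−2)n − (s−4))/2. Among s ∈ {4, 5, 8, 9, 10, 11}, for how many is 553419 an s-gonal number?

s = 4: P(4, 743) = 552049 and P(4, 744) = 553536; 553419 is not s-gonal.
s = 5: P(5, 607) = 552370 and P(5, 608) = 554192; 553419 is not s-gonal.
s = 8: P(8, 429) = 551265 and P(8, 430) = 553840; 553419 is not s-gonal.
s = 9: P(9, 398) = 553419. ✓
s = 10: P(10, 372) = 552420 and P(10, 373) = 555397; 553419 is not s-gonal.
s = 11: P(11, 351) = 553176 and P(11, 352) = 556336; 553419 is not s-gonal.
Hits: s ∈ {9} → 1.

1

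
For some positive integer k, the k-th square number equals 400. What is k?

20

We need n² = 400, so n = √400 = 20.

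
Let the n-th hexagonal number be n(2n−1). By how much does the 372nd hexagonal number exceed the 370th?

372·(2·372 − 1) = 276396 and 370·(2·370 − 1) = 273430.
Difference: 276396 − 273430 = 2966.

2966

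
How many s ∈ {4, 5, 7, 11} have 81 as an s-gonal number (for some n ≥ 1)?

s = 4: P(4, 9) = 81. ✓
s = 5: P(5, 7) = 70 and P(5, 8) = 92; 81 is not s-gonal.
s = 7: P(7, 6) = 81. ✓
s = 11: P(11, 4) = 58 and P(11, 5) = 95; 81 is not s-gonal.
Hits: s ∈ {4, 7} → 2.

2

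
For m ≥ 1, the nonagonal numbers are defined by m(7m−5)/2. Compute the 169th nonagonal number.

169·(7·169 − 5)/2 = 169·1178/2 = 169·589 = 99541.

99541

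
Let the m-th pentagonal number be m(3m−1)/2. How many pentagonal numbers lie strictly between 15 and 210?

The n-th pentagonal number is n(3n−1)/2.
Smallest index with value > 15: n = 4 (giving 22).
Largest index with value < 210: n = 11 (giving 176).
Indices 4 through 11: 8 terms.

8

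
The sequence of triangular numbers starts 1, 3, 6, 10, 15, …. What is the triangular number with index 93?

4371

The 93rd triangular number is n(n+1)/2 with n = 93.
93·94/2 = 8742/2 = 4371.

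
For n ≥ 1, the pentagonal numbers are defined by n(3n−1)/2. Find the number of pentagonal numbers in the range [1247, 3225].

The n-th pentagonal number is n(3n−1)/2.
Smallest index with value ≥ 1247: n = 29 (giving 1247).
Largest index with value ≤ 3225: n = 46 (giving 3151).
Indices 29 through 46: 18 terms.

18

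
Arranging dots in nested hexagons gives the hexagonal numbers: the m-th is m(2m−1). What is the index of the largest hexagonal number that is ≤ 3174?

40

Solve n(2n−1) ≤ 3174 for integer n.
n = 40 gives 3160 ≤ 3174, while n = 41 gives 3321 > 3174; so the answer is index 40.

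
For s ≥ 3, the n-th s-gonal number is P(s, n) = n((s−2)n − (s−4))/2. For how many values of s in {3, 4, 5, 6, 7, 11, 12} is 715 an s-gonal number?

2

s = 3: P(3, 37) = 703 and P(3, 38) = 741; 715 is not s-gonal.
s = 4: P(4, 26) = 676 and P(4, 27) = 729; 715 is not s-gonal.
s = 5: P(5, 22) = 715. ✓
s = 6: P(6, 19) = 703 and P(6, 20) = 780; 715 is not s-gonal.
s = 7: P(7, 17) = 697 and P(7, 18) = 783; 715 is not s-gonal.
s = 11: P(11, 13) = 715. ✓
s = 12: P(12, 12) = 672 and P(12, 13) = 793; 715 is not s-gonal.
Hits: s ∈ {5, 11} → 2.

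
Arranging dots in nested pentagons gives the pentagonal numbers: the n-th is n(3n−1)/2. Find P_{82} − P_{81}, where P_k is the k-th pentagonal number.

Consecutive pentagonal numbers differ by 3n − 2: here 3·82 − 2 = 244.

244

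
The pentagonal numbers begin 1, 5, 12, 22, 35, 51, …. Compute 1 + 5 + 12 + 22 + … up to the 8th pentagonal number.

Σ i(3i−1)/2 = (3Σi² − Σi) / 2 over i = 1..8.
Σi = 36 and Σi² = 204.
(3·204 − 1·36) / 2 = 576/2 = 288.

288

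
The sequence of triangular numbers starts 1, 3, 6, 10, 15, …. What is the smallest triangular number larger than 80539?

80601

Solve n(n+1)/2 > 80539 for integer n.
The largest n with value ≤ 80539 is 400 (since 80200 ≤ 80539 < 80601), so the first above is n = 401, value 80601.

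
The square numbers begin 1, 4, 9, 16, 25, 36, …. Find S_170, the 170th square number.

28900

170² = 28900.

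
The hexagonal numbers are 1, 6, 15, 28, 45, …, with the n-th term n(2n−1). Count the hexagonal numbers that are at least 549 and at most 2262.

17

The n-th hexagonal number is n(2n−1).
Smallest index with value ≥ 549: n = 17 (giving 561).
Largest index with value ≤ 2262: n = 33 (giving 2145).
Indices 17 through 33: 17 terms.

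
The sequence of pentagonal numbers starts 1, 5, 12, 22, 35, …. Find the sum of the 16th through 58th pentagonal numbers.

97438

Σ i(3i−1)/2 = (3Σi² − Σi) / 2 over i = 16..58.
Σi = 1711 − 120 = 1591 and Σi² = 66729 − 1240 = 65489.
(3·65489 − 1·1591) / 2 = 194876/2 = 97438.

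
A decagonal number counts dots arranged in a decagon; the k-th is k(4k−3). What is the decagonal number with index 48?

9072

The 48th decagonal number is n(4n−3) with n = 48.
48·(4·48 − 3) = 48·189 = 9072.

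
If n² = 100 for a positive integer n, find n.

We need n² = 100, so n = √100 = 10.

10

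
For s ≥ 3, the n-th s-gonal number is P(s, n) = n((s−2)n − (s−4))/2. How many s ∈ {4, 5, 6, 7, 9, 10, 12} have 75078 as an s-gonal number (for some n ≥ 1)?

1

s = 4: P(4, 274) = 75076 and P(4, 275) = 75625; 75078 is not s-gonal.
s = 5: P(5, 223) = 74482 and P(5, 224) = 75152; 75078 is not s-gonal.
s = 6: P(6, 194) = 75078. ✓
s = 7: P(7, 173) = 74563 and P(7, 174) = 75429; 75078 is not s-gonal.
s = 9: P(9, 146) = 74241 and P(9, 147) = 75264; 75078 is not s-gonal.
s = 10: P(10, 137) = 74665 and P(10, 138) = 75762; 75078 is not s-gonal.
s = 12: P(12, 122) = 73932 and P(12, 123) = 75153; 75078 is not s-gonal.
Hits: s ∈ {6} → 1.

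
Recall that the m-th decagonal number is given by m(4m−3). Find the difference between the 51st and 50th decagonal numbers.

Consecutive decagonal numbers differ by 8n − 7: here 8·51 − 7 = 401.

401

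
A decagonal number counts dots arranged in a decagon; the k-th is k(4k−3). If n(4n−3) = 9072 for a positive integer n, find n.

48

Set n(4n−3) = 9072, giving 4n² − 3n − 9072 = 0.
So n = (3 + 381) / 8 = 384/8 = 48.
Check: 48·(4·48 − 3) = 9072. ✓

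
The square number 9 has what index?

3

We need n² = 9, so n = √9 = 3.
Check: 3² = 9. ✓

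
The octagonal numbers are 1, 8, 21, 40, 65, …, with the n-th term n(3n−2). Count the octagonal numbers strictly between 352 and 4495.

28

The n-th octagonal number is n(3n−2).
Smallest index with value > 352: n = 12 (giving 408).
Largest index with value < 4495: n = 39 (giving 4485).
Indices 12 through 39: 28 terms.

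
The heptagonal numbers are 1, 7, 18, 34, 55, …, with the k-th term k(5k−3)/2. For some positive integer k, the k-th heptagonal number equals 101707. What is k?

Set n(5n−3)/2 = 101707, giving 5n² − 3n − 203414 = 0.
The discriminant is 9 + 40·101707 = 4068289, and √4068289 = 2017.
So n = (3 + 2017) / 10 = 2020/10 = 202.

202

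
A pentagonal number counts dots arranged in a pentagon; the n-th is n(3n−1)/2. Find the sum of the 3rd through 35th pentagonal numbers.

Σ i(3i−1)/2 = (3Σi² − Σi) / 2 over i = 3..35.
Σi = 630 − 3 = 627 and Σi² = 14910 − 5 = 14905.
(3·14905 − 1·627) / 2 = 44088/2 = 22044.

22044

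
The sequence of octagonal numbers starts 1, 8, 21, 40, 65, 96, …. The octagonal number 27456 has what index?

Set n(3n−2) = 27456, giving 3n² − 2n − 27456 = 0.
So n = (2 + 574) / 6 = 576/6 = 96.
Check: 96·(3·96 − 2) = 27456. ✓

96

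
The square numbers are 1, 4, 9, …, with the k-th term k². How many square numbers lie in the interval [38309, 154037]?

The n-th square number is n².
Smallest index with value ≥ 38309: n = 196 (giving 38416).
Largest index with value ≤ 154037: n = 392 (giving 153664).
Indices 196 through 392: 197 terms.

197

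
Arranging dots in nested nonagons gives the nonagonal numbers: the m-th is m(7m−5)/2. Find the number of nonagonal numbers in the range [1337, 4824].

18

The n-th nonagonal number is n(7n−5)/2.
Smallest index with value ≥ 1337: n = 20 (giving 1350).
Largest index with value ≤ 4824: n = 37 (giving 4699).
Indices 20 through 37: 18 terms.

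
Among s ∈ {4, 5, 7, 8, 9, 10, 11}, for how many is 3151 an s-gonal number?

s = 4: P(4, 56) = 3136 and P(4, 57) = 3249; 3151 is not s-gonal.
s = 5: P(5, 46) = 3151. ✓
s = 7: P(7, 35) = 3010 and P(7, 36) = 3186; 3151 is not s-gonal.
s = 8: P(8, 32) = 3008 and P(8, 33) = 3201; 3151 is not s-gonal.
s = 9: P(9, 30) = 3075 and P(9, 31) = 3286; 3151 is not s-gonal.
s = 10: P(10, 28) = 3052 and P(10, 29) = 3277; 3151 is not s-gonal.
s = 11: P(11, 26) = 2951 and P(11, 27) = 3186; 3151 is not s-gonal.
Hits: s ∈ {5} → 1.

1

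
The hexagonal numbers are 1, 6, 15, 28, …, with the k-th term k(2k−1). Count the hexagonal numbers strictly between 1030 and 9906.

48

The n-th hexagonal number is n(2n−1).
Smallest index with value > 1030: n = 23 (giving 1035).
Largest index with value < 9906: n = 70 (giving 9730).
Indices 23 through 70: 48 terms.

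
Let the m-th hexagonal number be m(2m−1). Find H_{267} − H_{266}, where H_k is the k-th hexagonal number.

Consecutive hexagonal numbers differ by 4n − 3: here 4·267 − 3 = 1065.

1065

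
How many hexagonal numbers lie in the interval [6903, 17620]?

36

The n-th hexagonal number is n(2n−1).
Smallest index with value ≥ 6903: n = 59 (giving 6903).
Largest index with value ≤ 17620: n = 94 (giving 17578).
Indices 59 through 94: 36 terms.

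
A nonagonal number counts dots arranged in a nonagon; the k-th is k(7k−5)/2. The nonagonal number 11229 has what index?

57

Set n(7n−5)/2 = 11229, giving 7n² − 5n − 22458 = 0.
The discriminant is 25 + 56·11229 = 628849, and √628849 = 793.
So n = (5 + 793) / 14 = 798/14 = 57.
Check: 57·(7·57 − 5)/2 = 11229. ✓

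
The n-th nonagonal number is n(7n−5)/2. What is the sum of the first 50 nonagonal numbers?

147050

Σ i(7i−5)/2 = (7Σi² − 5Σi) / 2 over i = 1..50.
Σi = 1275 and Σi² = 42925.
(7·42925 − 5·1275) / 2 = 294100/2 = 147050.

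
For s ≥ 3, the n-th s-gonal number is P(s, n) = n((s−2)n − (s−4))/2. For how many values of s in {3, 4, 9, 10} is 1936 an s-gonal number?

s = 3: P(3, 61) = 1891 and P(3, 62) = 1953; 1936 is not s-gonal.
s = 4: P(4, 44) = 1936. ✓
s = 9: P(9, 23) = 1794 and P(9, 24) = 1956; 1936 is not s-gonal.
s = 10: P(10, 22) = 1870 and P(10, 23) = 2047; 1936 is not s-gonal.
Hits: s ∈ {4} → 1.

1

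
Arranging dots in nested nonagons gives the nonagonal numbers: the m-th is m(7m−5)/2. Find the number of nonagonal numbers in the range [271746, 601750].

137

The n-th nonagonal number is n(7n−5)/2.
Smallest index with value ≥ 271746: n = 279 (giving 271746).
Largest index with value ≤ 601750: n = 415 (giving 601750).
Indices 279 through 415: 137 terms.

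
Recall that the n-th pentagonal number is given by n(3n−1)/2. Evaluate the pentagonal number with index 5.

The 5th pentagonal number is n(3n−1)/2 with n = 5.
5·(3·5 − 1)/2 = 5·14/2 = 5·7 = 35.

35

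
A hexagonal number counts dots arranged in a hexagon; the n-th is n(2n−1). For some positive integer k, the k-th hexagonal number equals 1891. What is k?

31

Set n(2n−1) = 1891, giving 2n² − n − 1891 = 0.
The discriminant is 1 + 8·1891 = 15129, and √15129 = 123.
So n = (1 + 123) / 4 = 124/4 = 31.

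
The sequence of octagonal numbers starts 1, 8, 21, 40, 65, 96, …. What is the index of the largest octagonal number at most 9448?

Solve n(3n−2) ≤ 9448 for integer n.
n = 56 gives 9296 ≤ 9448, while n = 57 gives 9633 > 9448; so the answer is index 56.

56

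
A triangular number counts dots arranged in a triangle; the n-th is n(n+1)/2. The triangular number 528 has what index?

Set n(n+1)/2 = 528, giving n² + n − 1056 = 0.
The discriminant is 1 + 8·528 = 4225, and √4225 = 65.
So n = (-1 + 65) / 2 = 64/2 = 32.

32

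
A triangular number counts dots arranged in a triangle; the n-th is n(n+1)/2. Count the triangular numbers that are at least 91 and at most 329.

13

The n-th triangular number is n(n+1)/2.
Smallest index with value ≥ 91: n = 13 (giving 91).
Largest index with value ≤ 329: n = 25 (giving 325).
Indices 13 through 25: 13 terms.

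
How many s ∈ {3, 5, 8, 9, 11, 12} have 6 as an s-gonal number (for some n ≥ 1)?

1

s = 3: P(3, 3) = 6. ✓
s = 5: P(5, 2) = 5 and P(5, 3) = 12; 6 is not s-gonal.
s = 8: P(8, 1) = 1 and P(8, 2) = 8; 6 is not s-gonal.
s = 9: P(9, 1) = 1 and P(9, 2) = 9; 6 is not s-gonal.
s = 11: P(11, 1) = 1 and P(11, 2) = 11; 6 is not s-gonal.
s = 12: P(12, 1) = 1 and P(12, 2) = 12; 6 is not s-gonal.
Hits: s ∈ {3} → 1.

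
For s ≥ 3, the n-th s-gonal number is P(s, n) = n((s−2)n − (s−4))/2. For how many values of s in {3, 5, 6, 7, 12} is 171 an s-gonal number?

s = 3: P(3, 18) = 171. ✓
s = 5: P(5, 10) = 145 and P(5, 11) = 176; 171 is not s-gonal.
s = 6: P(6, 9) = 153 and P(6, 10) = 190; 171 is not s-gonal.
s = 7: P(7, 8) = 148 and P(7, 9) = 189; 171 is not s-gonal.
s = 12: P(12, 6) = 156 and P(12, 7) = 217; 171 is not s-gonal.
Hits: s ∈ {3} → 1.

1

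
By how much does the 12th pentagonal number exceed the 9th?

12·(3·12 − 1)/2 = 210 and 9·(3·9 − 1)/2 = 117.
Difference: 210 − 117 = 93.

93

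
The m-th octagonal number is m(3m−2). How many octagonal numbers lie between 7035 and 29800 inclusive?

The n-th octagonal number is n(3n−2).
Smallest index with value ≥ 7035: n = 49 (giving 7105).
Largest index with value ≤ 29800: n = 100 (giving 29800).
Indices 49 through 100: 52 terms.

52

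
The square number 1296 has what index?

36

We need n² = 1296, so n = √1296 = 36.
Check: 36² = 1296. ✓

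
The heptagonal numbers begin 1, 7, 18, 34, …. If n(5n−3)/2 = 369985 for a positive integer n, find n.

Set n(5n−3)/2 = 369985, giving 5n² − 3n − 739970 = 0.
So n = (3 + 3847) / 10 = 3850/10 = 385.
Check: 385·(5·385 − 3)/2 = 369985. ✓

385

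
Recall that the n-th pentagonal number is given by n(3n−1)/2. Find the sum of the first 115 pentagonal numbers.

Σ i(3i−1)/2 = (3Σi² − Σi) / 2 over i = 1..115.
Σi = 6670 and Σi² = 513590.
(3·513590 − 1·6670) / 2 = 1534100/2 = 767050.

767050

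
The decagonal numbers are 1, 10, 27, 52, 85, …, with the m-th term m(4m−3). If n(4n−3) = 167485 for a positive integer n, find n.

Set n(4n−3) = 167485, giving 4n² − 3n − 167485 = 0.
The discriminant is 9 + 16·167485 = 2679769, and √2679769 = 1637.
So n = (3 + 1637) / 8 = 1640/8 = 205.
Check: 205·(4·205 − 3) = 167485. ✓

205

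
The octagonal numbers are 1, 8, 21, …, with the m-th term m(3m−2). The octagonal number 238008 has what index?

282

Set n(3n−2) = 238008, giving 3n² − 2n − 238008 = 0.
The discriminant is 4 + 12·238008 = 2856100, and √2856100 = 1690.
So n = (2 + 1690) / 6 = 1692/6 = 282.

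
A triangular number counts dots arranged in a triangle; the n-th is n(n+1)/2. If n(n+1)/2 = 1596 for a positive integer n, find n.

56

Set n(n+1)/2 = 1596, giving n² + n − 3192 = 0.
The discriminant is 1 + 8·1596 = 12769, and √12769 = 113.
So n = (-1 + 113) / 2 = 112/2 = 56.
Check: 56·57/2 = 1596. ✓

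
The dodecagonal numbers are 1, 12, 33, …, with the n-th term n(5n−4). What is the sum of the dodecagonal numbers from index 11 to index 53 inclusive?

247766

Σ i(5i−4) = 5Σi² − 4Σi over i = 11..53.
Σi = 1431 − 55 = 1376 and Σi² = 51039 − 385 = 50654.
5·50654 − 4·1376 = 247766.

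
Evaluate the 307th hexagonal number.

188191

The 307th hexagonal number is n(2n−1) with n = 307.
307·(2·307 − 1) = 307·613 = 188191.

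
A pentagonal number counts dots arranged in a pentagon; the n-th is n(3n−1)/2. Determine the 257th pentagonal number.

98945

The 257th pentagonal number is n(3n−1)/2 with n = 257.
257·(3·257 − 1)/2 = 257·770/2 = 257·385 = 98945.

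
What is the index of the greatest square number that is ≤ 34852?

186

Solve n² ≤ 34852 for integer n.
n = 186 gives 34596 ≤ 34852, while n = 187 gives 34969 > 34852; so the answer is index 186.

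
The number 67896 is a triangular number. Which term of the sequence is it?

Set n(n+1)/2 = 67896, giving n² + n − 135792 = 0.
So n = (-1 + 737) / 2 = 736/2 = 368.

368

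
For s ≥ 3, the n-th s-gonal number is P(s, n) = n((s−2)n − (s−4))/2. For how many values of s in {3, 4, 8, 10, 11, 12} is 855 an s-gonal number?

s = 3: P(3, 40) = 820 and P(3, 41) = 861; 855 is not s-gonal.
s = 4: P(4, 29) = 841 and P(4, 30) = 900; 855 is not s-gonal.
s = 8: P(8, 17) = 833 and P(8, 18) = 936; 855 is not s-gonal.
s = 10: P(10, 15) = 855. ✓
s = 11: P(11, 14) = 833 and P(11, 15) = 960; 855 is not s-gonal.
s = 12: P(12, 13) = 793 and P(12, 14) = 924; 855 is not s-gonal.
Hits: s ∈ {10} → 1.

1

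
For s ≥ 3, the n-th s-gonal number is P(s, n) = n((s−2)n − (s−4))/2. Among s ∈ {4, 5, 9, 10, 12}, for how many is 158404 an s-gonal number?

1

s = 4: P(4, 398) = 158404. ✓
s = 5: P(5, 325) = 158275 and P(5, 326) = 159251; 158404 is not s-gonal.
s = 9: P(9, 213) = 158259 and P(9, 214) = 159751; 158404 is not s-gonal.
s = 10: P(10, 199) = 157807 and P(10, 200) = 159400; 158404 is not s-gonal.
s = 12: P(12, 178) = 157708 and P(12, 179) = 159489; 158404 is not s-gonal.
Hits: s ∈ {4} → 1.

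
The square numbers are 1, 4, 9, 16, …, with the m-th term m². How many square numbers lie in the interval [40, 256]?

10

The n-th square number is n².
Smallest index with value ≥ 40: n = 7 (giving 49).
Largest index with value ≤ 256: n = 16 (giving 256).
Indices 7 through 16: 10 terms.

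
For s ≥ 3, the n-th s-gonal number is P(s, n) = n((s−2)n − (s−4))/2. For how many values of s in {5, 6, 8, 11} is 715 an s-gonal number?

2

s = 5: P(5, 22) = 715. ✓
s = 6: P(6, 19) = 703 and P(6, 20) = 780; 715 is not s-gonal.
s = 8: P(8, 15) = 645 and P(8, 16) = 736; 715 is not s-gonal.
s = 11: P(11, 13) = 715. ✓
Hits: s ∈ {5, 11} → 2.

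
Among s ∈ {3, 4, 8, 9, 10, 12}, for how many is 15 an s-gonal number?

s = 3: P(3, 5) = 15. ✓
s = 4: P(4, 3) = 9 and P(4, 4) = 16; 15 is not s-gonal.
s = 8: P(8, 2) = 8 and P(8, 3) = 21; 15 is not s-gonal.
s = 9: P(9, 2) = 9 and P(9, 3) = 24; 15 is not s-gonal.
s = 10: P(10, 2) = 10 and P(10, 3) = 27; 15 is not s-gonal.
s = 12: P(12, 2) = 12 and P(12, 3) = 33; 15 is not s-gonal.
Hits: s ∈ {3} → 1.

1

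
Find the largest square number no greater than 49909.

Solve n² ≤ 49909 for integer n.
n = 223 gives 49729 ≤ 49909, while n = 224 gives 50176 > 49909; so the answer is 49729.

49729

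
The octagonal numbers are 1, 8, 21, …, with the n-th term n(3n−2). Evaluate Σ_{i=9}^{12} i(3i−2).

Σ i(3i−2) = 3Σi² − 2Σi over i = 9..12.
Σi = 78 − 36 = 42 and Σi² = 650 − 204 = 446.
3·446 − 2·42 = 1254.

1254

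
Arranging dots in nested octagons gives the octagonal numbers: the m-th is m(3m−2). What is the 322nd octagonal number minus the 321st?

Consecutive octagonal numbers differ by 6n − 5: here 6·322 − 5 = 1927.

1927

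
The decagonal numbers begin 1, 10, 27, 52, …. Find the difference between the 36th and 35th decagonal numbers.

281

Consecutive decagonal numbers differ by 8n − 7: here 8·36 − 7 = 281.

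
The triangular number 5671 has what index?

106

Set n(n+1)/2 = 5671, giving n² + n − 11342 = 0.
The discriminant is 1 + 8·5671 = 45369, and √45369 = 213.
So n = (-1 + 213) / 2 = 212/2 = 106.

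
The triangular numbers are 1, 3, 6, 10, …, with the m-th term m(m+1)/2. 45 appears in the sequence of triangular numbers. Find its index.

Set n(n+1)/2 = 45, giving n² + n − 90 = 0.
The discriminant is 1 + 8·45 = 361, and √361 = 19.
So n = (-1 + 19) / 2 = 18/2 = 9.

9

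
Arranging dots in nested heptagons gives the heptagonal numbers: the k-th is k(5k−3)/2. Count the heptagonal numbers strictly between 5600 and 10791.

18

The n-th heptagonal number is n(5n−3)/2.
Smallest index with value > 5600: n = 48 (giving 5688).
Largest index with value < 10791: n = 65 (giving 10465).
Indices 48 through 65: 18 terms.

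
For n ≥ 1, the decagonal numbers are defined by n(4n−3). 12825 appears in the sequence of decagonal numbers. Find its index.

57

Set n(4n−3) = 12825, giving 4n² − 3n − 12825 = 0.
So n = (3 + 453) / 8 = 456/8 = 57.
Check: 57·(4·57 − 3) = 12825. ✓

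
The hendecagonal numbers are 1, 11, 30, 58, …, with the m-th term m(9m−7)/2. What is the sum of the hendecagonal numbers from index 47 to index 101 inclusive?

Σ i(9i−7)/2 = (9Σi² − 7Σi) / 2 over i = 47..101.
Σi = 5151 − 1081 = 4070 and Σi² = 348551 − 33511 = 315040.
(9·315040 − 7·4070) / 2 = 2806870/2 = 1403435.

1403435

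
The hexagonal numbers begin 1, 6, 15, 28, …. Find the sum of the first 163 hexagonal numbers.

2900422

Σ i(2i−1) = 2Σi² − Σi over i = 1..163.
Σi = 13366 and Σi² = 1456894.
2·1456894 − 1·13366 = 2900422.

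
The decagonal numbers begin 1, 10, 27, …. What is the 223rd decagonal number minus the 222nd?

Consecutive decagonal numbers differ by 8n − 7: here 8·223 − 7 = 1777.

1777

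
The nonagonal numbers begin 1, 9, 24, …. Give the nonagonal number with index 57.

11229

The 57th nonagonal number is n(7n−5)/2 with n = 57.
57·(7·57 − 5)/2 = 57·394/2 = 57·197 = 11229.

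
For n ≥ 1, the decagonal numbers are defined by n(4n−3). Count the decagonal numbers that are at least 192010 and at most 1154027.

318

The n-th decagonal number is n(4n−3).
Smallest index with value ≥ 192010: n = 220 (giving 192940).
Largest index with value ≤ 1154027: n = 537 (giving 1151865).
Indices 220 through 537: 318 terms.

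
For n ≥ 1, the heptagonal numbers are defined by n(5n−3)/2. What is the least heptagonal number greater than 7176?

7209

Solve n(5n−3)/2 > 7176 for integer n.
The largest n with value ≤ 7176 is 53 (since 6943 ≤ 7176 < 7209), so the first above is n = 54, value 7209.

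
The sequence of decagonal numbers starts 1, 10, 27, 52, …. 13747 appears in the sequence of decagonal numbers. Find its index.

59

Set n(4n−3) = 13747, giving 4n² − 3n − 13747 = 0.
The discriminant is 9 + 16·13747 = 219961, and √219961 = 469.
So n = (3 + 469) / 8 = 472/8 = 59.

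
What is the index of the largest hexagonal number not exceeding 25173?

112

Solve n(2n−1) ≤ 25173 for integer n.
n = 112 gives 24976 ≤ 25173, while n = 113 gives 25425 > 25173; so the answer is index 112.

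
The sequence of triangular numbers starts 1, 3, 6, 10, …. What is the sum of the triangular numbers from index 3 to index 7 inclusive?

Σ i(i+1)/2 = (Σi² + Σi) / 2 over i = 3..7.
Σi = 28 − 3 = 25 and Σi² = 140 − 5 = 135.
(1·135 + 1·25) / 2 = 160/2 = 80.

80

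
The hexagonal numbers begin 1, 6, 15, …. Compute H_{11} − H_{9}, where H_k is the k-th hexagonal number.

78

11·(2·11 − 1) = 231 and 9·(2·9 − 1) = 153.
Difference: 231 − 153 = 78.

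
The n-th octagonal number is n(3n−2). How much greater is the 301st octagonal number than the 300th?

Consecutive octagonal numbers differ by 6n − 5: here 6·301 − 5 = 1801.

1801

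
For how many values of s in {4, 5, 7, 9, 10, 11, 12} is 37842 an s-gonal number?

s = 4: P(4, 194) = 37636 and P(4, 195) = 38025; 37842 is not s-gonal.
s = 5: P(5, 159) = 37842. ✓
s = 7: P(7, 123) = 37638 and P(7, 124) = 38254; 37842 is not s-gonal.
s = 9: P(9, 104) = 37596 and P(9, 105) = 38325; 37842 is not s-gonal.
s = 10: P(10, 97) = 37345 and P(10, 98) = 38122; 37842 is not s-gonal.
s = 11: P(11, 92) = 37766 and P(11, 93) = 38595; 37842 is not s-gonal.
s = 12: P(12, 87) = 37497 and P(12, 88) = 38368; 37842 is not s-gonal.
Hits: s ∈ {5} → 1.

1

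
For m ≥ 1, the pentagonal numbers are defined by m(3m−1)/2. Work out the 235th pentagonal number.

82720

The 235th pentagonal number is n(3n−1)/2 with n = 235.
235·(3·235 − 1)/2 = 235·704/2 = 235·352 = 82720.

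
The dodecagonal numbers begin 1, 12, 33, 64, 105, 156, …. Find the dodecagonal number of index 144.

The 144th dodecagonal number is n(5n−4) with n = 144.
144·(5·144 − 4) = 144·716 = 103104.

103104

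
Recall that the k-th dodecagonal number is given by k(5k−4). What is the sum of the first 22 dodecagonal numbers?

17963

Σ i(5i−4) = 5Σi² − 4Σi over i = 1..22.
Σi = 253 and Σi² = 3795.
5·3795 − 4·253 = 17963.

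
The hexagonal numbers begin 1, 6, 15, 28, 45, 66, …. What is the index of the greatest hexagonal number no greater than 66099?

182

Solve n(2n−1) ≤ 66099 for integer n.
n = 182 gives 66066 ≤ 66099, while n = 183 gives 66795 > 66099; so the answer is index 182.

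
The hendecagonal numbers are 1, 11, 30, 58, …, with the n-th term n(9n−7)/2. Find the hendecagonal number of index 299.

The 299th hendecagonal number is n(9n−7)/2 with n = 299.
299·(9·299 − 7)/2 = 299·2684/2 = 299·1342 = 401258.

401258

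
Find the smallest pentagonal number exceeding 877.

925

Solve n(3n−1)/2 > 877 for integer n.
The largest n with value ≤ 877 is 24 (since 852 ≤ 877 < 925), so the first above is n = 25, value 925.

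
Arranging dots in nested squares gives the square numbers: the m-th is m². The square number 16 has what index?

We need n² = 16, so n = √16 = 4.
Check: 4² = 16. ✓

4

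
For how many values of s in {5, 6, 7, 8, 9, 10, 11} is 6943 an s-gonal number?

s = 5: P(5, 68) = 6902 and P(5, 69) = 7107; 6943 is not s-gonal.
s = 6: P(6, 59) = 6903 and P(6, 60) = 7140; 6943 is not s-gonal.
s = 7: P(7, 53) = 6943. ✓
s = 8: P(8, 48) = 6816 and P(8, 49) = 7105; 6943 is not s-gonal.
s = 9: P(9, 44) = 6666 and P(9, 45) = 6975; 6943 is not s-gonal.
s = 10: P(10, 42) = 6930 and P(10, 43) = 7267; 6943 is not s-gonal.
s = 11: P(11, 39) = 6708 and P(11, 40) = 7060; 6943 is not s-gonal.
Hits: s ∈ {7} → 1.

1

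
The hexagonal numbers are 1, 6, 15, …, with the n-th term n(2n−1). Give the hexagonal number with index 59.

6903

The 59th hexagonal number is n(2n−1) with n = 59.
59·(2·59 − 1) = 59·117 = 6903.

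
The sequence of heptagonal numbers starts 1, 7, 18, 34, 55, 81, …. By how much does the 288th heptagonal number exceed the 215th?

288·(5·288 − 3)/2 = 206928 and 215·(5·215 − 3)/2 = 115240.
Difference: 206928 − 115240 = 91688.

91688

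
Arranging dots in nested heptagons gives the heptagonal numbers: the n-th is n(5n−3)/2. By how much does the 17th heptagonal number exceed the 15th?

157

17·(5·17 − 3)/2 = 697 and 15·(5·15 − 3)/2 = 540.
Difference: 697 − 540 = 157.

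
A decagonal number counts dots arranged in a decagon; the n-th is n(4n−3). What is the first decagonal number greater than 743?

855

Solve n(4n−3) > 743 for integer n.
The largest n with value ≤ 743 is 14 (since 742 ≤ 743 < 855), so the first above is n = 15, value 855.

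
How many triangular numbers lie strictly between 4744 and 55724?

The n-th triangular number is n(n+1)/2.
Smallest index with value > 4744: n = 97 (giving 4753).
Largest index with value < 55724: n = 333 (giving 55611).
Indices 97 through 333: 237 terms.

237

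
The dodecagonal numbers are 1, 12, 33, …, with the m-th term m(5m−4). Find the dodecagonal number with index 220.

241120

The 220th dodecagonal number is n(5n−4) with n = 220.
220·(5·220 − 4) = 220·1096 = 241120.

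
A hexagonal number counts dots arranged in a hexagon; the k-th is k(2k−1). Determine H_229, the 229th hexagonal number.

229·(2·229 − 1) = 229·457 = 104653.

104653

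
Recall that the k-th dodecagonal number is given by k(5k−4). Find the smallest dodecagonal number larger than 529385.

530076

Solve n(5n−4) > 529385 for integer n.
The largest n with value ≤ 529385 is 325 (since 526825 ≤ 529385 < 530076), so the first above is n = 326, value 530076.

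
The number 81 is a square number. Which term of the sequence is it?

9

We need n² = 81, so n = √81 = 9.
Check: 9² = 81. ✓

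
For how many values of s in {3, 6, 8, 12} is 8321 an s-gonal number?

1

s = 3: P(3, 128) = 8256 and P(3, 129) = 8385; 8321 is not s-gonal.
s = 6: P(6, 64) = 8128 and P(6, 65) = 8385; 8321 is not s-gonal.
s = 8: P(8, 53) = 8321. ✓
s = 12: P(12, 41) = 8241 and P(12, 42) = 8652; 8321 is not s-gonal.
Hits: s ∈ {8} → 1.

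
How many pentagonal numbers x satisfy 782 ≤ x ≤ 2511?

19

The n-th pentagonal number is n(3n−1)/2.
Smallest index with value ≥ 782: n = 23 (giving 782).
Largest index with value ≤ 2511: n = 41 (giving 2501).
Indices 23 through 41: 19 terms.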